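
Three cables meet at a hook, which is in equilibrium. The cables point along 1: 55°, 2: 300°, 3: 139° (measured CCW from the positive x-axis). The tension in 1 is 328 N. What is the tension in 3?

Resolve: ΣF_x = 328 cos 55° + T_2 cos 300° + T_3 cos 139° = 0.
        ΣF_y = 328 sin 55° + T_2 sin 300° + T_3 sin 139° = 0.
The known terms sum to (188.1, 268.7) N, so 0.5000 T_2 − 0.7547 T_3 = -188.1 and -0.8660 T_2 + 0.6561 T_3 = -268.7.
Solving simultaneously: T_2 = 1002 N, T_3 = 913.1 N.

T_3 ≈ 913 N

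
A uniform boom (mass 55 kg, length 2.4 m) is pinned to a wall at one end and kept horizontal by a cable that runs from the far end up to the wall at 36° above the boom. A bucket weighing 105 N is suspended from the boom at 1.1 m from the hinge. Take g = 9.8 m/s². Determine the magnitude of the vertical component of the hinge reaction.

|H_y| ≈ 326 N

Take torques about the hinge: T sin 36° · 2.4 = 55×9.8×1.2 + 105×1.1 = 762.3 N·m.
So T = 762.3 / (0.5878 × 2.4) = 540.38 N.
ΣF_y = 0: H_y = (55×9.8 + 105) − T sin 36° = 644 − 317.62 = 326.38 N.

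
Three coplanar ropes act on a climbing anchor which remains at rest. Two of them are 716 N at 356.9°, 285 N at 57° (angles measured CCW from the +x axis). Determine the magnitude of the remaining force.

Sum the known components: ΣF_x = 870.2 N, ΣF_y = 200.3 N.
For equilibrium the remaining force must supply (−ΣF_x, −ΣF_y) = (-870.2, -200.3) N.
Magnitude = √((-870.2)² + (-200.3)²) = 892.9 N; direction = atan2(-200.3, -870.2) = 193.0°.

F ≈ 893 N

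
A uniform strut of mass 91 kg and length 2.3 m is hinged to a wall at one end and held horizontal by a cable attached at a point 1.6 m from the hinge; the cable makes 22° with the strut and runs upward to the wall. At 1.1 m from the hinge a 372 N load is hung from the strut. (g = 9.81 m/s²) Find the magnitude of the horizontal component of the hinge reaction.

H_x ≈ 2220 N

Take torques about the hinge: T sin 22° · 1.6 = 91×9.81×1.15 + 372×1.1 = 1435.8 N·m.
So T = 1435.8 / (0.3746 × 1.6) = 2395.5 N.
ΣF_x = 0: H_x = T cos 22° = 2221.1 N.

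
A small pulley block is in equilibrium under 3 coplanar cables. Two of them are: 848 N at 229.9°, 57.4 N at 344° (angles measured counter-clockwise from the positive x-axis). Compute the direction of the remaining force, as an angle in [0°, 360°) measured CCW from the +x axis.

θ ≈ 53.5°

Sum the known components: ΣF_x = -491 N, ΣF_y = -664.5 N.
For equilibrium the remaining force must supply (−ΣF_x, −ΣF_y) = (491, 664.5) N.
Magnitude = √((491)² + (664.5)²) = 826.2 N; direction = atan2(664.5, 491) = 53.5°.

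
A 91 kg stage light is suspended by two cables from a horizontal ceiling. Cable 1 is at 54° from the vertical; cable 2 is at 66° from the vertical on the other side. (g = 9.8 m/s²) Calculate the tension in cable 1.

T_1 ≈ 941 N

Angles from the horizontal: cable 1 is 90° − 54° = 36°, cable 2 is 90° − 66° = 24°.
Weight W = 91 × 9.8 = 891.8 N acts straight down.
Horizontal: T_1 cos 36° = T_2 cos 24°  →  T_2 = 0.8856 T_1.
Vertical: T_1 sin 36° + T_2 sin 24° = 891.8.
Substituting the horizontal relation into the vertical equation gives 0.948 T_1 = 891.8, so T_1 = 940.7 N.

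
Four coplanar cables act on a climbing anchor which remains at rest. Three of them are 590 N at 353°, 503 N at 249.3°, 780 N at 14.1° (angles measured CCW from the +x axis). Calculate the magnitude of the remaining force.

Sum the known components: ΣF_x = 1164 N, ΣF_y = -352.4 N.
For equilibrium the remaining force must supply (−ΣF_x, −ΣF_y) = (-1164, 352.4) N.
Magnitude = √((-1164)² + (352.4)²) = 1216 N; direction = atan2(352.4, -1164) = 163.2°.

F ≈ 1220 N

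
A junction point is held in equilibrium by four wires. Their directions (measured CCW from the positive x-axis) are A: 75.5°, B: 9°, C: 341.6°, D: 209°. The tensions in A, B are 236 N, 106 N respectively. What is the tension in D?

T_D ≈ 386 N

Resolve: ΣF_x = 236 cos 75.5° + 106 cos 9° + T_C cos 341.6° + T_D cos 209° = 0.
        ΣF_y = 236 sin 75.5° + 106 sin 9° + T_C sin 341.6° + T_D sin 209° = 0.
The known terms sum to (163.8, 245.1) N, so 0.9489 T_C − 0.8746 T_D = -163.8 and -0.3156 T_C − 0.4848 T_D = -245.1.
Solving simultaneously: T_C = 183.3 N, T_D = 386.1 N.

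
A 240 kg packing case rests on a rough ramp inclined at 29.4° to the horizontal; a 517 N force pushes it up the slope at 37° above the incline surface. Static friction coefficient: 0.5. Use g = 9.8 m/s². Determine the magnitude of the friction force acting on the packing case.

Axes along / perpendicular to the incline. W sin 29.4° = 1155 N down-slope; W cos 29.4° = 2049 N into the surface.
Perpendicular: N = W cos 29.4° − P sin 37° = 2049 − 311.1 = 1738 N.
Along incline: P cos 37° + f = W sin 29.4° (friction acts up-slope) → f = 1155 − 412.9 = 741.7 N.
|f| = 741.7 N ≤ μN = 869 N, so the packing case is indeed static.

f ≈ 742 N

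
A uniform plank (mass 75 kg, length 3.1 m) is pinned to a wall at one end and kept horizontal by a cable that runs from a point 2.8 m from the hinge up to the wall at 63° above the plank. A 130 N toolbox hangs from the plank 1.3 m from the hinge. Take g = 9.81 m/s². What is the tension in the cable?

T ≈ 525 N

Take torques about the hinge: T sin 63° · 2.8 = 75×9.81×1.55 + 130×1.3 = 1309.4 N·m.
So T = 1309.4 / (0.8910 × 2.8) = 524.85 N.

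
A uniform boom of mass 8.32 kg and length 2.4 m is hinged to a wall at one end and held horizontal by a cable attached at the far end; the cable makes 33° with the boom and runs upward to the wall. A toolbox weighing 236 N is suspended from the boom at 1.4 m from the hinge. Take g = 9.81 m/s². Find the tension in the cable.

Take torques about the hinge: T sin 33° · 2.4 = 8.32×9.81×1.2 + 236×1.4 = 428.34 N·m.
So T = 428.34 / (0.5446 × 2.4) = 327.7 N.

T ≈ 328 N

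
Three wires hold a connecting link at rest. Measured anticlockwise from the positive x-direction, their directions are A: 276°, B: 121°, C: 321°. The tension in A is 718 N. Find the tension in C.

T_C ≈ 887 N

Resolve: ΣF_x = 718 cos 276° + T_B cos 121° + T_C cos 321° = 0.
        ΣF_y = 718 sin 276° + T_B sin 121° + T_C sin 321° = 0.
The known terms sum to (75.05, -714.1) N, so -0.5150 T_B + 0.7771 T_C = -75.05 and 0.8572 T_B − 0.6293 T_C = 714.1.
Solving simultaneously: T_B = 1484 N, T_C = 887.2 N.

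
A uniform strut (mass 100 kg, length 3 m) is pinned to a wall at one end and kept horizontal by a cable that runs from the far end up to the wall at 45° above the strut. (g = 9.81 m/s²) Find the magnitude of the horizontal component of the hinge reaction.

Take torques about the hinge: T sin 45° · 3 = 100×9.81×1.5 = 1471.5 N·m.
So T = 1471.5 / (0.7071 × 3) = 693.67 N.
ΣF_x = 0: H_x = T cos 45° = 490.5 N.

H_x ≈ 491 N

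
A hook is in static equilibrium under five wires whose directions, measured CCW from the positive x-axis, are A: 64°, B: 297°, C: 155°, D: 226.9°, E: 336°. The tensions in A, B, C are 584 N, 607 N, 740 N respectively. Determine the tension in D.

Resolve: ΣF_x = 584 cos 64° + 607 cos 297° + 740 cos 155° + T_D cos 226.9° + T_E cos 336° = 0.
        ΣF_y = 584 sin 64° + 607 sin 297° + 740 sin 155° + T_D sin 226.9° + T_E sin 336° = 0.
The known terms sum to (-139.1, 296.8) N, so -0.6833 T_D + 0.9135 T_E = 139.1 and -0.7302 T_D − 0.4067 T_E = -296.8.
Solving simultaneously: T_D = 227.1 N, T_E = 322.1 N.

T_D ≈ 227 N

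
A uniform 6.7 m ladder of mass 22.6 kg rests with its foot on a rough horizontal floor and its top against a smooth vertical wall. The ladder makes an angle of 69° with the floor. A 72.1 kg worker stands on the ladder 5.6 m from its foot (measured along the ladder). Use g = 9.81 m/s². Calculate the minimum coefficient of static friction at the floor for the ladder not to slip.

μ_min ≈ 0.290

ΣF_y = 0: N_floor = 22.6×9.81 + 72.1×9.81 = 929.01 N.
Torques about the foot: N_wall · 6.7 sin 69° = 22.6×9.81×3.35 cos 69° + 72.1×9.81×5.6 cos 69° → N_wall = 269.48 N.
ΣF_x = 0: f_floor = N_wall = 269.48 N.
μ_min = f_floor / N_floor = 269.48 / 929.01 = 0.2901.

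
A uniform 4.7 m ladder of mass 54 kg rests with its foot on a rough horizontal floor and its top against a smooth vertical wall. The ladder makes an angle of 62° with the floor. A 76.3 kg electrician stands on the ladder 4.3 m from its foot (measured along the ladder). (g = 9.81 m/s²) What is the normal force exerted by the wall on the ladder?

N_wall ≈ 505 N

Torques about the foot: N_wall · 4.7 sin 62° = 54×9.81×2.35 cos 62° + 76.3×9.81×4.3 cos 62° → N_wall = 504.95 N.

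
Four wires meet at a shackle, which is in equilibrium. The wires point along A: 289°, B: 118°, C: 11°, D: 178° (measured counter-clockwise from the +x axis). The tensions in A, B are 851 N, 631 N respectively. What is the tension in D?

Resolve: ΣF_x = 851 cos 289° + 631 cos 118° + T_C cos 11° + T_D cos 178° = 0.
        ΣF_y = 851 sin 289° + 631 sin 118° + T_C sin 11° + T_D sin 178° = 0.
The known terms sum to (-19.18, -247.5) N, so 0.9816 T_C − 0.9994 T_D = 19.18 and 0.1908 T_C + 0.0349 T_D = 247.5.
Solving simultaneously: T_C = 1103 N, T_D = 1064 N.

T_D ≈ 1060 N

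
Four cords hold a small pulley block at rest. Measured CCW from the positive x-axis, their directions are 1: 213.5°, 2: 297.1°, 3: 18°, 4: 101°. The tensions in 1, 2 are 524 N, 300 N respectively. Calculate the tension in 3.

Resolve: ΣF_x = 524 cos 213.5° + 300 cos 297.1° + T_3 cos 18° + T_4 cos 101° = 0.
        ΣF_y = 524 sin 213.5° + 300 sin 297.1° + T_3 sin 18° + T_4 sin 101° = 0.
The known terms sum to (-300.3, -556.3) N, so 0.9511 T_3 − 0.1908 T_4 = 300.3 and 0.3090 T_3 + 0.9816 T_4 = 556.3.
Solving simultaneously: T_3 = 403.9 N, T_4 = 439.5 N.

T_3 ≈ 404 N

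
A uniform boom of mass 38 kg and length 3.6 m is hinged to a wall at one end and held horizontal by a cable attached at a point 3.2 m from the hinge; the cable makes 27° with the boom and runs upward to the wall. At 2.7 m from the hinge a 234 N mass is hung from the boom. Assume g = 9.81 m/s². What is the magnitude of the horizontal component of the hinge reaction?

Take torques about the hinge: T sin 27° · 3.2 = 38×9.81×1.8 + 234×2.7 = 1302.8 N·m.
So T = 1302.8 / (0.4540 × 3.2) = 896.77 N.
ΣF_x = 0: H_x = T cos 27° = 799.03 N.

H_x ≈ 799 N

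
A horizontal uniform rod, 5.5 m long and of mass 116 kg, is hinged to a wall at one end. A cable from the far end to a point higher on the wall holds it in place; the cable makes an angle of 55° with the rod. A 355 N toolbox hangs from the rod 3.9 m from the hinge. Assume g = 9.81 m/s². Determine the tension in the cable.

T ≈ 1000 N

Take torques about the hinge: T sin 55° · 5.5 = 116×9.81×2.75 + 355×3.9 = 4513.9 N·m.
So T = 4513.9 / (0.8192 × 5.5) = 1001.9 N.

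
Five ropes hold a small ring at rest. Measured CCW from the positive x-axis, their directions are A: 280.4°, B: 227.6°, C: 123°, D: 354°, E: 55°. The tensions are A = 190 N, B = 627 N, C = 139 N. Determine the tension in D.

T_D ≈ 85 N

Resolve: ΣF_x = 190 cos 280.4° + 627 cos 227.6° + 139 cos 123° + T_D cos 354° + T_E cos 55° = 0.
        ΣF_y = 190 sin 280.4° + 627 sin 227.6° + 139 sin 123° + T_D sin 354° + T_E sin 55° = 0.
The known terms sum to (-464.2, -533.3) N, so 0.9945 T_D + 0.5736 T_E = 464.2 and -0.1045 T_D + 0.8192 T_E = 533.3.
Solving simultaneously: T_D = 85.01 N, T_E = 661.9 N.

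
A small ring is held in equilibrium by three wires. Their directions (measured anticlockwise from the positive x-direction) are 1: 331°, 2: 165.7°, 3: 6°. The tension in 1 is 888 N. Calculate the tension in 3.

Resolve: ΣF_x = 888 cos 331° + T_2 cos 165.7° + T_3 cos 6° = 0.
        ΣF_y = 888 sin 331° + T_2 sin 165.7° + T_3 sin 6° = 0.
The known terms sum to (776.7, -430.5) N, so -0.9690 T_2 + 0.9945 T_3 = -776.7 and 0.2470 T_2 + 0.1045 T_3 = 430.5.
Solving simultaneously: T_2 = 1468 N, T_3 = 649.5 N.

T_3 ≈ 650 N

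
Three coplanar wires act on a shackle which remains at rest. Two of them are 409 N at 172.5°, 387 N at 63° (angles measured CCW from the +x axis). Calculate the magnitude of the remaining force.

Sum the known components: ΣF_x = -229.8 N, ΣF_y = 398.2 N.
For equilibrium the remaining force must supply (−ΣF_x, −ΣF_y) = (229.8, -398.2) N.
Magnitude = √((229.8)² + (-398.2)²) = 459.8 N; direction = atan2(-398.2, 229.8) = 300.0°.

F ≈ 460 N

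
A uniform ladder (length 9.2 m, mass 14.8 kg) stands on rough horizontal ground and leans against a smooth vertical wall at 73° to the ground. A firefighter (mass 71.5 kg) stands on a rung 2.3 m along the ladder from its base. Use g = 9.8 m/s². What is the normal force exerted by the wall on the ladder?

Torques about the foot: N_wall · 9.2 sin 73° = 14.8×9.8×4.6 cos 73° + 71.5×9.8×2.3 cos 73° → N_wall = 75.728 N.

N_wall ≈ 75.7 N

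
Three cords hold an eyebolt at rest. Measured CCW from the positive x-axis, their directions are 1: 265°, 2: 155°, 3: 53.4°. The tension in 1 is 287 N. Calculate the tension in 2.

T_2 ≈ 154 N

Resolve: ΣF_x = 287 cos 265° + T_2 cos 155° + T_3 cos 53.4° = 0.
        ΣF_y = 287 sin 265° + T_2 sin 155° + T_3 sin 53.4° = 0.
The known terms sum to (-25.01, -285.9) N, so -0.9063 T_2 + 0.5962 T_3 = 25.01 and 0.4226 T_2 + 0.8028 T_3 = 285.9.
Solving simultaneously: T_2 = 153.5 N, T_3 = 275.3 N.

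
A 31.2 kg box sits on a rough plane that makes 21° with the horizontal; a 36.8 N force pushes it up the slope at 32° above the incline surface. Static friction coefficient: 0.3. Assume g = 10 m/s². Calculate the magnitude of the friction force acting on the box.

f ≈ 80.6 N

Axes along / perpendicular to the incline. W sin 21° = 111.8 N down-slope; W cos 21° = 291.3 N into the surface.
Perpendicular: N = W cos 21° − P sin 32° = 291.3 − 19.5 = 271.8 N.
Along incline: P cos 32° + f = W sin 21° (friction acts up-slope) → f = 111.8 − 31.21 = 80.6 N.
|f| = 80.6 N ≤ μN = 81.53 N, so the box is indeed static.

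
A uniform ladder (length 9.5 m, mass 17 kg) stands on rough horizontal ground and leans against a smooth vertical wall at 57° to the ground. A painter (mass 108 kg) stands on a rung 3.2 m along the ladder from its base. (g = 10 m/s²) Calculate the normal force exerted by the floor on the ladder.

N_floor ≈ 1250 N

ΣF_y = 0: N_floor = 17×10 + 108×10 = 1250 N.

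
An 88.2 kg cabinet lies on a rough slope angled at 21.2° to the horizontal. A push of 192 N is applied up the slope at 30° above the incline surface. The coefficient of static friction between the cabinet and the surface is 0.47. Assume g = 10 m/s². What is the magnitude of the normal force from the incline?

N ≈ 726 N

Axes along / perpendicular to the incline. W sin 21.2° = 319 N down-slope; W cos 21.2° = 822.3 N into the surface.
Perpendicular: N = W cos 21.2° − P sin 30° = 822.3 − 96 = 726.3 N.
Along incline: P cos 30° + f = W sin 21.2° (friction acts up-slope) → f = 319 − 166.3 = 152.7 N.
|f| = 152.7 N ≤ μN = 341.4 N, so the cabinet is indeed static.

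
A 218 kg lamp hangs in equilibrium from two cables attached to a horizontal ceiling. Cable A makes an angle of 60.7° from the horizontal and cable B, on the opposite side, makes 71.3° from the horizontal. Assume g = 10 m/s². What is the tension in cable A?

Weight W = 218 × 10 = 2180 N acts straight down.
Horizontal: T_A cos 60.7° = T_B cos 71.3°  →  T_B = 1.526 T_A.
Vertical: T_A sin 60.7° + T_B sin 71.3° = 2180.
Substituting the horizontal relation into the vertical equation gives 2.318 T_A = 2180, so T_A = 940.5 N.

T_A ≈ 941 N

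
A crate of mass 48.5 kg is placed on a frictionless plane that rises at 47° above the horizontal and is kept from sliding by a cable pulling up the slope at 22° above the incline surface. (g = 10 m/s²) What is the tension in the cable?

Take axes along and perpendicular to the incline. Weight components: W sin 47° = 354.7 N down-slope, W cos 47° = 330.8 N into the surface.
Along incline: T cos 22° = W sin 47° → T = 382.6 N.
Perpendicular: N = W cos 47° − T sin 22° = 187.5 N.

T ≈ 383 N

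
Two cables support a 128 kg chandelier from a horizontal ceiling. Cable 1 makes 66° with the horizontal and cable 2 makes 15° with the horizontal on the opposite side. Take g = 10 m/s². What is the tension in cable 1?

T_1 ≈ 1250 N

Weight W = 128 × 10 = 1280 N acts straight down.
Horizontal: T_1 cos 66° = T_2 cos 15°  →  T_2 = 0.4211 T_1.
Vertical: T_1 sin 66° + T_2 sin 15° = 1280.
Substituting the horizontal relation into the vertical equation gives 1.023 T_1 = 1280, so T_1 = 1252 N.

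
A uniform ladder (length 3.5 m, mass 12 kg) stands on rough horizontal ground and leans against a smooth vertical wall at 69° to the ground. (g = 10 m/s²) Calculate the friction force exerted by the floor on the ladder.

Torques about the foot: N_wall · 3.5 sin 69° = 12×10×1.75 cos 69° → N_wall = 23.032 N.
ΣF_x = 0: f_floor = N_wall = 23.032 N.

f ≈ 23 N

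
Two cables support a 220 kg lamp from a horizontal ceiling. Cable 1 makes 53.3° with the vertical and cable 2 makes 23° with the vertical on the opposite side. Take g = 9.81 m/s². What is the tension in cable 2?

T_2 ≈ 1780 N

Angles from the horizontal: cable 1 is 90° − 53.3° = 36.7°, cable 2 is 90° − 23° = 67°.
Weight W = 220 × 9.81 = 2158 N acts straight down.
Horizontal: T_1 cos 36.7° = T_2 cos 67°  →  T_1 = 0.4873 T_2.
Vertical: T_1 sin 36.7° + T_2 sin 67° = 2158.
Substituting the horizontal relation into the vertical equation gives 1.212 T_2 = 2158, so T_2 = 1781 N.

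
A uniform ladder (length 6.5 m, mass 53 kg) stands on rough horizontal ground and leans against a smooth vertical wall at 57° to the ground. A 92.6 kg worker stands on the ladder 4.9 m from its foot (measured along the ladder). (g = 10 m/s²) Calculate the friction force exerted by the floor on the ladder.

f ≈ 625 N

Torques about the foot: N_wall · 6.5 sin 57° = 53×10×3.25 cos 57° + 92.6×10×4.9 cos 57° → N_wall = 625.42 N.
ΣF_x = 0: f_floor = N_wall = 625.42 N.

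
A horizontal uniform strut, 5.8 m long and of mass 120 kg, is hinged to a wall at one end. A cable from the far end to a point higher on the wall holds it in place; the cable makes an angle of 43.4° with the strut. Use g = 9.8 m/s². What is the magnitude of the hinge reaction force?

Take torques about the hinge: T sin 43.4° · 5.8 = 120×9.8×2.9 = 3410.4 N·m.
So T = 3410.4 / (0.6871 × 5.8) = 855.79 N.
ΣF_x = 0: H_x = T cos 43.4° = 621.79 N.
ΣF_y = 0: H_y = (120×9.8) − T sin 43.4° = 1176 − 588 = 588 N.
|H| = √(H_x² + H_y²) = √((621.79)² + (588)²) = 855.79 N.

|H| ≈ 856 N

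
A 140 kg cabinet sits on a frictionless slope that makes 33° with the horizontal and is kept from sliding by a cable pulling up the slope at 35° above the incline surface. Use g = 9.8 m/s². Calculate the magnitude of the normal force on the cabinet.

Take axes along and perpendicular to the incline. Weight components: W sin 33° = 747.2 N down-slope, W cos 33° = 1151 N into the surface.
Along incline: T cos 35° = W sin 33° → T = 912.2 N.
Perpendicular: N = W cos 33° − T sin 35° = 627.4 N.

N ≈ 627 N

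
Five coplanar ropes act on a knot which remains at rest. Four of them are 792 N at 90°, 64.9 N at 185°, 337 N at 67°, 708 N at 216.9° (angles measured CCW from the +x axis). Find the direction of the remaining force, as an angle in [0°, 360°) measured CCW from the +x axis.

θ ≈ 307°

Sum the known components: ΣF_x = -499.2 N, ΣF_y = 671.5 N.
For equilibrium the remaining force must supply (−ΣF_x, −ΣF_y) = (499.2, -671.5) N.
Magnitude = √((499.2)² + (-671.5)²) = 836.7 N; direction = atan2(-671.5, 499.2) = 306.6°.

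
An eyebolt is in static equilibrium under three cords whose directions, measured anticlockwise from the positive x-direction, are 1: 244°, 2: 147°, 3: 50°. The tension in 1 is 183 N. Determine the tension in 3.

Resolve: ΣF_x = 183 cos 244° + T_2 cos 147° + T_3 cos 50° = 0.
        ΣF_y = 183 sin 244° + T_2 sin 147° + T_3 sin 50° = 0.
The known terms sum to (-80.22, -164.5) N, so -0.8387 T_2 + 0.6428 T_3 = 80.22 and 0.5446 T_2 + 0.7660 T_3 = 164.5.
Solving simultaneously: T_2 = 44.60 N, T_3 = 183 N.

T_3 ≈ 183 N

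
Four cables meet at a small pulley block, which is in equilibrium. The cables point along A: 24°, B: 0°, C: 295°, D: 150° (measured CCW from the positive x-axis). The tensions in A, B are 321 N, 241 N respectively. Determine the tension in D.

Resolve: ΣF_x = 321 cos 24° + 241 cos 0° + T_C cos 295° + T_D cos 150° = 0.
        ΣF_y = 321 sin 24° + 241 sin 0° + T_C sin 295° + T_D sin 150° = 0.
The known terms sum to (534.2, 130.6) N, so 0.4226 T_C − 0.8660 T_D = -534.2 and -0.9063 T_C + 0.5000 T_D = -130.6.
Solving simultaneously: T_C = 662.8 N, T_D = 940.4 N.

T_D ≈ 940 N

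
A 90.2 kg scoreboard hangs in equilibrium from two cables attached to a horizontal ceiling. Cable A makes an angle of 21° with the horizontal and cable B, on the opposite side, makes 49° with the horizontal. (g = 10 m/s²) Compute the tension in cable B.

Weight W = 90.2 × 10 = 902 N acts straight down.
Horizontal: T_A cos 21° = T_B cos 49°  →  T_A = 0.7027 T_B.
Vertical: T_A sin 21° + T_B sin 49° = 902.
Substituting the horizontal relation into the vertical equation gives 1.007 T_B = 902, so T_B = 896.1 N.

T_B ≈ 896 N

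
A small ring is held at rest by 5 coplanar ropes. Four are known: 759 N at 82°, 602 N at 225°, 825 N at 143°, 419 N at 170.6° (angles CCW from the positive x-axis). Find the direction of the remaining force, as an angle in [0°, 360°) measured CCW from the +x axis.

Sum the known components: ΣF_x = -1392 N, ΣF_y = 890.9 N.
For equilibrium the remaining force must supply (−ΣF_x, −ΣF_y) = (1392, -890.9) N.
Magnitude = √((1392)² + (-890.9)²) = 1653 N; direction = atan2(-890.9, 1392) = 327.4°.

θ ≈ 327°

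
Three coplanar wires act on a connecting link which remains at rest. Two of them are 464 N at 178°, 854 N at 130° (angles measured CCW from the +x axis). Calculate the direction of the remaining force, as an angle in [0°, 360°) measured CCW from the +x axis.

θ ≈ 326°

Sum the known components: ΣF_x = -1013 N, ΣF_y = 670.4 N.
For equilibrium the remaining force must supply (−ΣF_x, −ΣF_y) = (1013, -670.4) N.
Magnitude = √((1013)² + (-670.4)²) = 1214 N; direction = atan2(-670.4, 1013) = 326.5°.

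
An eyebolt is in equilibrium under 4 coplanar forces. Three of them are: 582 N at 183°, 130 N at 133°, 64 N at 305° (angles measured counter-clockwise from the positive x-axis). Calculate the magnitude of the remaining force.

F ≈ 633 N

Sum the known components: ΣF_x = -633.2 N, ΣF_y = 12.19 N.
For equilibrium the remaining force must supply (−ΣF_x, −ΣF_y) = (633.2, -12.19) N.
Magnitude = √((633.2)² + (-12.19)²) = 633.3 N; direction = atan2(-12.19, 633.2) = 358.9°.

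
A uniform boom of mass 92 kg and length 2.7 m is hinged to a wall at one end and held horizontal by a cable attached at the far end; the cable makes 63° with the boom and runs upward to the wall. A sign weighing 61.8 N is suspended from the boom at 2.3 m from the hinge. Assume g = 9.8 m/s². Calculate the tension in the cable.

T ≈ 565 N

Take torques about the hinge: T sin 63° · 2.7 = 92×9.8×1.35 + 61.8×2.3 = 1359.3 N·m.
So T = 1359.3 / (0.8910 × 2.7) = 565.03 N.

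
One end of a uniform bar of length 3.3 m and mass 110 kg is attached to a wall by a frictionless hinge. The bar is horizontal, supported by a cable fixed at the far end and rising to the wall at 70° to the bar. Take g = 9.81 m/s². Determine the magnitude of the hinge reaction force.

Take torques about the hinge: T sin 70° · 3.3 = 110×9.81×1.65 = 1780.5 N·m.
So T = 1780.5 / (0.9397 × 3.3) = 574.18 N.
ΣF_x = 0: H_x = T cos 70° = 196.38 N.
ΣF_y = 0: H_y = (110×9.81) − T sin 70° = 1079.1 − 539.55 = 539.55 N.
|H| = √(H_x² + H_y²) = √((196.38)² + (539.55)²) = 574.18 N.

|H| ≈ 574 N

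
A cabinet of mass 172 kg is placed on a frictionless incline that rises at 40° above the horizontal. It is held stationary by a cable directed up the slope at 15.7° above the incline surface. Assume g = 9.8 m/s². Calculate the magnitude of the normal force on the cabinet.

N ≈ 987 N

Take axes along and perpendicular to the incline. Weight components: W sin 40° = 1083 N down-slope, W cos 40° = 1291 N into the surface.
Along incline: T cos 15.7° = W sin 40° → T = 1125 N.
Perpendicular: N = W cos 40° − T sin 15.7° = 986.7 N.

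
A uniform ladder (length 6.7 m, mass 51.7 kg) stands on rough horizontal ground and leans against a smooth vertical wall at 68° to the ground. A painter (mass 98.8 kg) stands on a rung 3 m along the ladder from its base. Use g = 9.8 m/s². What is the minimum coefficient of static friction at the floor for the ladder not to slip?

μ_min ≈ 0.188

ΣF_y = 0: N_floor = 51.7×9.8 + 98.8×9.8 = 1474.9 N.
Torques about the foot: N_wall · 6.7 sin 68° = 51.7×9.8×3.35 cos 68° + 98.8×9.8×3 cos 68° → N_wall = 277.51 N.
ΣF_x = 0: f_floor = N_wall = 277.51 N.
μ_min = f_floor / N_floor = 277.51 / 1474.9 = 0.1882.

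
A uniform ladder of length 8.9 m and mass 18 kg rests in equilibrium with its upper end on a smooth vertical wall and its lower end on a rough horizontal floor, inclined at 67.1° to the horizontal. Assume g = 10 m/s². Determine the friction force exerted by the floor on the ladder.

Torques about the foot: N_wall · 8.9 sin 67.1° = 18×10×4.45 cos 67.1° → N_wall = 38.017 N.
ΣF_x = 0: f_floor = N_wall = 38.017 N.

f ≈ 38 N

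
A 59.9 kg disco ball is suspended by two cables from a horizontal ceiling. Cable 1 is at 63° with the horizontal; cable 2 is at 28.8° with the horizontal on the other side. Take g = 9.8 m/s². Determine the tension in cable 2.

Weight W = 59.9 × 9.8 = 587 N acts straight down.
Horizontal: T_1 cos 63° = T_2 cos 28.8°  →  T_1 = 1.93 T_2.
Vertical: T_1 sin 63° + T_2 sin 28.8° = 587.
Substituting the horizontal relation into the vertical equation gives 2.202 T_2 = 587, so T_2 = 266.6 N.

T_2 ≈ 267 N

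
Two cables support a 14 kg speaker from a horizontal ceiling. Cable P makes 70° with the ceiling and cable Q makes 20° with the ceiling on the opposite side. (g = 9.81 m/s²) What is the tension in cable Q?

T_Q ≈ 47 N

Weight W = 14 × 9.81 = 137.3 N acts straight down.
Horizontal: T_P cos 70° = T_Q cos 20°  →  T_P = 2.747 T_Q.
Vertical: T_P sin 70° + T_Q sin 20° = 137.3.
Substituting the horizontal relation into the vertical equation gives 2.924 T_Q = 137.3, so T_Q = 46.97 N.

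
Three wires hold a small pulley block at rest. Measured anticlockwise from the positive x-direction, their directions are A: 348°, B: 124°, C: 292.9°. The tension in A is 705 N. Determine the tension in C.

T_C ≈ 2540 N

Resolve: ΣF_x = 705 cos 348° + T_B cos 124° + T_C cos 292.9° = 0.
        ΣF_y = 705 sin 348° + T_B sin 124° + T_C sin 292.9° = 0.
The known terms sum to (689.6, -146.6) N, so -0.5592 T_B + 0.3891 T_C = -689.6 and 0.8290 T_B − 0.9212 T_C = 146.6.
Solving simultaneously: T_B = 3003 N, T_C = 2544 N.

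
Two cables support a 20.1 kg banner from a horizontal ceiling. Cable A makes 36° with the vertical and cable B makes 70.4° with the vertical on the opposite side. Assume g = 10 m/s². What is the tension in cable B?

T_B ≈ 123 N

Angles from the horizontal: cable A is 90° − 36° = 54°, cable B is 90° − 70.4° = 19.6°.
Weight W = 20.1 × 10 = 201 N acts straight down.
Horizontal: T_A cos 54° = T_B cos 19.6°  →  T_A = 1.603 T_B.
Vertical: T_A sin 54° + T_B sin 19.6° = 201.
Substituting the horizontal relation into the vertical equation gives 1.632 T_B = 201, so T_B = 123.2 N.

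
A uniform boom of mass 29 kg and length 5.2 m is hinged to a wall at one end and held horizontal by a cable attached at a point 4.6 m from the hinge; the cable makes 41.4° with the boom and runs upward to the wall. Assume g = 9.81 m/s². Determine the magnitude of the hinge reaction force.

Take torques about the hinge: T sin 41.4° · 4.6 = 29×9.81×2.6 = 739.67 N·m.
So T = 739.67 / (0.6613 × 4.6) = 243.15 N.
ΣF_x = 0: H_x = T cos 41.4° = 182.39 N.
ΣF_y = 0: H_y = (29×9.81) − T sin 41.4° = 284.49 − 160.8 = 123.69 N.
|H| = √(H_x² + H_y²) = √((182.39)² + (123.69)²) = 220.38 N.

|H| ≈ 220 N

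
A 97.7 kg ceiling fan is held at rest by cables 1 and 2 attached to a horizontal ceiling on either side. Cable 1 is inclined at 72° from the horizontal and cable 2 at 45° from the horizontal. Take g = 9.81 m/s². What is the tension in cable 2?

T_2 ≈ 332 N

Weight W = 97.7 × 9.81 = 958.4 N acts straight down.
Horizontal: T_1 cos 72° = T_2 cos 45°  →  T_1 = 2.288 T_2.
Vertical: T_1 sin 72° + T_2 sin 45° = 958.4.
Substituting the horizontal relation into the vertical equation gives 2.883 T_2 = 958.4, so T_2 = 332.4 N.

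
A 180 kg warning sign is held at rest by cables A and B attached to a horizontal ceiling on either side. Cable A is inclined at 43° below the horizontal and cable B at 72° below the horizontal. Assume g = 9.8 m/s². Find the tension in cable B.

T_B ≈ 1420 N

Weight W = 180 × 9.8 = 1764 N acts straight down.
Horizontal: T_A cos 43° = T_B cos 72°  →  T_A = 0.4225 T_B.
Vertical: T_A sin 43° + T_B sin 72° = 1764.
Substituting the horizontal relation into the vertical equation gives 1.239 T_B = 1764, so T_B = 1423 N.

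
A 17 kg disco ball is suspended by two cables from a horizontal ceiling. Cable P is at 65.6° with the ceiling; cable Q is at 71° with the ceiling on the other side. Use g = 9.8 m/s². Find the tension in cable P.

T_P ≈ 78.9 N

Weight W = 17 × 9.8 = 166.6 N acts straight down.
Horizontal: T_P cos 65.6° = T_Q cos 71°  →  T_Q = 1.269 T_P.
Vertical: T_P sin 65.6° + T_Q sin 71° = 166.6.
Substituting the horizontal relation into the vertical equation gives 2.11 T_P = 166.6, so T_P = 78.94 N.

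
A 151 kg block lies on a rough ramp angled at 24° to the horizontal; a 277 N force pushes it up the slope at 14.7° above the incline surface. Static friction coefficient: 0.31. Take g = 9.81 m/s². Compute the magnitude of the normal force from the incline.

N ≈ 1280 N

Axes along / perpendicular to the incline. W sin 24° = 602.5 N down-slope; W cos 24° = 1353 N into the surface.
Perpendicular: N = W cos 24° − P sin 14.7° = 1353 − 70.29 = 1283 N.
Along incline: P cos 14.7° + f = W sin 24° (friction acts up-slope) → f = 602.5 − 267.9 = 334.6 N.
|f| = 334.6 N ≤ μN = 397.7 N, so the block is indeed static.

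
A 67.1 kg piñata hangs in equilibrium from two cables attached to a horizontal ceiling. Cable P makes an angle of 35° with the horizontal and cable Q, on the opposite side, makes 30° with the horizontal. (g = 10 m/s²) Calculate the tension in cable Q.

T_Q ≈ 606 N

Weight W = 67.1 × 10 = 671 N acts straight down.
Horizontal: T_P cos 35° = T_Q cos 30°  →  T_P = 1.057 T_Q.
Vertical: T_P sin 35° + T_Q sin 30° = 671.
Substituting the horizontal relation into the vertical equation gives 1.106 T_Q = 671, so T_Q = 606.5 N.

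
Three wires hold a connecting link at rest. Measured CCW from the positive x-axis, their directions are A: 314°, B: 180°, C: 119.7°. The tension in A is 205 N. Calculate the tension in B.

Resolve: ΣF_x = 205 cos 314° + T_B cos 180° + T_C cos 119.7° = 0.
        ΣF_y = 205 sin 314° + T_B sin 180° + T_C sin 119.7° = 0.
The known terms sum to (142.4, -147.5) N, so -1.0000 T_B − 0.4955 T_C = -142.4 and 0.0000 T_B + 0.8686 T_C = 147.5.
Solving simultaneously: T_B = 58.29 N, T_C = 169.8 N.

T_B ≈ 58.3 N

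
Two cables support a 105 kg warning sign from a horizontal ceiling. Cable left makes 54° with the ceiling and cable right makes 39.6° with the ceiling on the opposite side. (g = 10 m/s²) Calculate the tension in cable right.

T_right ≈ 618 N

Weight W = 105 × 10 = 1050 N acts straight down.
Horizontal: T_left cos 54° = T_right cos 39.6°  →  T_left = 1.311 T_right.
Vertical: T_left sin 54° + T_right sin 39.6° = 1050.
Substituting the horizontal relation into the vertical equation gives 1.698 T_right = 1050, so T_right = 618.4 N.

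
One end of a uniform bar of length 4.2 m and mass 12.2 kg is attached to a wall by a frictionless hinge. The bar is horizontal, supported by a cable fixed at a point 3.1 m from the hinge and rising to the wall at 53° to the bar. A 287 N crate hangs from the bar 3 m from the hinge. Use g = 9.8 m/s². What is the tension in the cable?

T ≈ 449 N

Take torques about the hinge: T sin 53° · 3.1 = 12.2×9.8×2.1 + 287×3 = 1112.1 N·m.
So T = 1112.1 / (0.7986 × 3.1) = 449.18 N.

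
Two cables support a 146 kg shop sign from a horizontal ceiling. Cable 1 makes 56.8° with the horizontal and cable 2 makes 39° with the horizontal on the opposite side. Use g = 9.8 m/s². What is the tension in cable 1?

Weight W = 146 × 9.8 = 1431 N acts straight down.
Horizontal: T_1 cos 56.8° = T_2 cos 39°  →  T_2 = 0.7046 T_1.
Vertical: T_1 sin 56.8° + T_2 sin 39° = 1431.
Substituting the horizontal relation into the vertical equation gives 1.28 T_1 = 1431, so T_1 = 1118 N.

T_1 ≈ 1120 N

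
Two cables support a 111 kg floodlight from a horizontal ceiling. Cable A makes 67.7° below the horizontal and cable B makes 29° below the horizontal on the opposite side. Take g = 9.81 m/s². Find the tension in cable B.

T_B ≈ 416 N

Weight W = 111 × 9.81 = 1089 N acts straight down.
Horizontal: T_A cos 67.7° = T_B cos 29°  →  T_A = 2.305 T_B.
Vertical: T_A sin 67.7° + T_B sin 29° = 1089.
Substituting the horizontal relation into the vertical equation gives 2.617 T_B = 1089, so T_B = 416 N.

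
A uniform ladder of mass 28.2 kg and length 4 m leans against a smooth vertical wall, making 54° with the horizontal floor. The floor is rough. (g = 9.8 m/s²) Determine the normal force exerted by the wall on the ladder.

Torques about the foot: N_wall · 4 sin 54° = 28.2×9.8×2 cos 54° → N_wall = 100.39 N.

N_wall ≈ 100 N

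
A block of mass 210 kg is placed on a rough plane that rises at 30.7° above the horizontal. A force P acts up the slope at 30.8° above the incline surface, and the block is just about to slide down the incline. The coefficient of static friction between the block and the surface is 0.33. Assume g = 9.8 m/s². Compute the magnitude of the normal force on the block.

On the verge of sliding down the incline, friction equals μN and acts up the slope.
Perpendicular: N + P sin 30.8° = W cos 30.7° = 1770 N.
Along incline: P cos 30.8° + μN = W sin 30.7° with W sin 30.7° = 1051 N.
Solving the pair for P and N: P = 676.4 N, N = 1423 N (and f = μN = 469.7 N).

N ≈ 1420 N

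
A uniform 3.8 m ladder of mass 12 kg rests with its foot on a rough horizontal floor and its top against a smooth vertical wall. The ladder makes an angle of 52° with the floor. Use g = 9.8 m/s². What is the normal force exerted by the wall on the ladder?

N_wall ≈ 45.9 N

Torques about the foot: N_wall · 3.8 sin 52° = 12×9.8×1.9 cos 52° → N_wall = 45.94 N.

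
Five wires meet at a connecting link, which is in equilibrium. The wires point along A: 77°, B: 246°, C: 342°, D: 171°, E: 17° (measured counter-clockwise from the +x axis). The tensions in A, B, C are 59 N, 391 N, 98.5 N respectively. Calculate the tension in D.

Resolve: ΣF_x = 59 cos 77° + 391 cos 246° + 98.5 cos 342° + T_D cos 171° + T_E cos 17° = 0.
        ΣF_y = 59 sin 77° + 391 sin 246° + 98.5 sin 342° + T_D sin 171° + T_E sin 17° = 0.
The known terms sum to (-52.08, -330.1) N, so -0.9877 T_D + 0.9563 T_E = 52.08 and 0.1564 T_D + 0.2924 T_E = 330.1.
Solving simultaneously: T_D = 685.5 N, T_E = 762.4 N.

T_D ≈ 685 N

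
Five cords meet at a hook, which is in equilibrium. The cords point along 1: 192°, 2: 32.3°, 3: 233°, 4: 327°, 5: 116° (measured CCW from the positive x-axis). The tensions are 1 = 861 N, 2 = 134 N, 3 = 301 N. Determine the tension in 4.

T_4 ≈ 1880 N

Resolve: ΣF_x = 861 cos 192° + 134 cos 32.3° + 301 cos 233° + T_4 cos 327° + T_5 cos 116° = 0.
        ΣF_y = 861 sin 192° + 134 sin 32.3° + 301 sin 233° + T_4 sin 327° + T_5 sin 116° = 0.
The known terms sum to (-910.1, -347.8) N, so 0.8387 T_4 − 0.4384 T_5 = 910.1 and -0.5446 T_4 + 0.8988 T_5 = 347.8.
Solving simultaneously: T_4 = 1884 N, T_5 = 1529 N.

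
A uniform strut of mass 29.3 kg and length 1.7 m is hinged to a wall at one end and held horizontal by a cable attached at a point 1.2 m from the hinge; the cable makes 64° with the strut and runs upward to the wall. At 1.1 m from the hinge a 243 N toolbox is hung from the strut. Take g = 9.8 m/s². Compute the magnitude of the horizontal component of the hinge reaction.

Take torques about the hinge: T sin 64° · 1.2 = 29.3×9.8×0.85 + 243×1.1 = 511.37 N·m.
So T = 511.37 / (0.8988 × 1.2) = 474.13 N.
ΣF_x = 0: H_x = T cos 64° = 207.84 N.

H_x ≈ 208 N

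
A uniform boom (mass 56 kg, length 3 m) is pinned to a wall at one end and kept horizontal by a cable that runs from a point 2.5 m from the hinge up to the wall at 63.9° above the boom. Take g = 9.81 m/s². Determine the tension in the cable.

T ≈ 367 N

Take torques about the hinge: T sin 63.9° · 2.5 = 56×9.81×1.5 = 824.04 N·m.
So T = 824.04 / (0.8980 × 2.5) = 367.04 N.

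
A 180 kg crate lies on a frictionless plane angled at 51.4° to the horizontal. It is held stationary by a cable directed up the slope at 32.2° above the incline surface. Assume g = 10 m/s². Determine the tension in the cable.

T ≈ 1660 N

Take axes along and perpendicular to the incline. Weight components: W sin 51.4° = 1407 N down-slope, W cos 51.4° = 1123 N into the surface.
Along incline: T cos 32.2° = W sin 51.4° → T = 1662 N.
Perpendicular: N = W cos 51.4° − T sin 32.2° = 237.1 N.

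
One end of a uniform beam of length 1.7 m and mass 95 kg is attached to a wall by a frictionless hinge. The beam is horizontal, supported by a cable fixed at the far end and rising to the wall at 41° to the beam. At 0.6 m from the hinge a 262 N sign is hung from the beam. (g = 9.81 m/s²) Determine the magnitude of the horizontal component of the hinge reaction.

H_x ≈ 642 N

Take torques about the hinge: T sin 41° · 1.7 = 95×9.81×0.85 + 262×0.6 = 949.36 N·m.
So T = 949.36 / (0.6561 × 1.7) = 851.21 N.
ΣF_x = 0: H_x = T cos 41° = 642.42 N.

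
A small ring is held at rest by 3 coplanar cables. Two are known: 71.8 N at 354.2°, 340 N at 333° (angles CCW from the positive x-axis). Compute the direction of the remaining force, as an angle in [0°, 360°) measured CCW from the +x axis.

Sum the known components: ΣF_x = 374.4 N, ΣF_y = -161.6 N.
For equilibrium the remaining force must supply (−ΣF_x, −ΣF_y) = (-374.4, 161.6) N.
Magnitude = √((-374.4)² + (161.6)²) = 407.8 N; direction = atan2(161.6, -374.4) = 156.7°.

θ ≈ 157°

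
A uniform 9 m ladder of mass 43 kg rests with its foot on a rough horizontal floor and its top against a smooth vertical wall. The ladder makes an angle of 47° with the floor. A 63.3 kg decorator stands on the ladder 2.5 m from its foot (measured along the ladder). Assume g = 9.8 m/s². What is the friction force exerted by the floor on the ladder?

Torques about the foot: N_wall · 9 sin 47° = 43×9.8×4.5 cos 47° + 63.3×9.8×2.5 cos 47° → N_wall = 357.17 N.
ΣF_x = 0: f_floor = N_wall = 357.17 N.

f ≈ 357 N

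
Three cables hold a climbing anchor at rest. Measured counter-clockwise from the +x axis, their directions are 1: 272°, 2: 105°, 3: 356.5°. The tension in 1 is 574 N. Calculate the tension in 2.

T_2 ≈ 602 N

Resolve: ΣF_x = 574 cos 272° + T_2 cos 105° + T_3 cos 356.5° = 0.
        ΣF_y = 574 sin 272° + T_2 sin 105° + T_3 sin 356.5° = 0.
The known terms sum to (20.03, -573.7) N, so -0.2588 T_2 + 0.9981 T_3 = -20.03 and 0.9659 T_2 − 0.0610 T_3 = 573.7.
Solving simultaneously: T_2 = 602.5 N, T_3 = 136.2 N.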